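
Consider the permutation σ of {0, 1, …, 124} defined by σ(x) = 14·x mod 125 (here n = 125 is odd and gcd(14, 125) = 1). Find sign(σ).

+1

Start at x=59: 59 → 76 → 64 → 21 → 44 → 116 → 124 → … (one orbit).
Cycle lengths of π_14 on ℤ/125ℤ: [50, 50, 10, 10, 2, 2, 1]; 7 cycles in total.
With 7 cycles on 125 points, sign = (−1)^{125−7} = +1.
Check: (14/125) = +1 by Zolotarev.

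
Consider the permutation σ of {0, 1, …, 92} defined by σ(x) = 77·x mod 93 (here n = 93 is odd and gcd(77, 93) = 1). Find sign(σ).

+1

Orbit of 92 under x↦77x: [92, 16, 23, 4, 29, 1, 77]… (length divides ord_93(77)).
π_77 has 11 disjoint cycles with lengths [10, 10, 10, 10, 10, 10, 10, 10, 10, 2, 1] on {0,…,92}.
11 cycles on 93: each ℓ→(−1)^(ℓ−1), product (−1)^82 = +1.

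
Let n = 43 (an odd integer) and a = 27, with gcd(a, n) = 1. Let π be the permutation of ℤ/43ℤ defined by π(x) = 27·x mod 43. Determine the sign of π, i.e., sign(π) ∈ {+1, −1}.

-1

Trace 2: π^k(2) = [2, 11, 39, 21, 8, 1, 27] for k=0..6.
4 cycles of lengths [14, 14, 14, 1].
n − c = 43 − 4 = 39; sign = (−1)^39 = -1.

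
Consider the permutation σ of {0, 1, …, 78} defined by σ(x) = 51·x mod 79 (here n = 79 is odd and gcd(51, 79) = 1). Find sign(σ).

Start at x=65: 65 → 76 → 5 → 18 → 49 → 50 → 22 → … (one orbit).
The orbit structure of x ↦ 51x mod 79: 3 orbits of sizes [39, 39, 1].
79 − 3 = 76 transpositions; sign(π) = (−1)^76 = +1.

+1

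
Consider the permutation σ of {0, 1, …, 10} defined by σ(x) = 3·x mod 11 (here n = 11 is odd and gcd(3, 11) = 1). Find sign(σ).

+1

Trace 9: π^k(9) = [9, 5, 4, 1, 3] for k=0..4.
3 cycles of lengths [5, 5, 1].
n − c = 11 − 3 = 8; sign = (−1)^8 = +1.
(3|11)_J = +1 (Zolotarev's lemma cross-check).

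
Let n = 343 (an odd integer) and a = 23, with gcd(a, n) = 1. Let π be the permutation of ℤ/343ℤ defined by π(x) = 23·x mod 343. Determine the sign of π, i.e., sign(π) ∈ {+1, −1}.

Trace 72: π^k(72) = [72, 284, 15, 2, 46, 29, 324] for k=0..6.
π_23 has 7 disjoint cycles with lengths [147, 147, 21, 21, 3, 3, 1] on {0,…,342}.
7 cycles on 343: each ℓ→(−1)^(ℓ−1), product (−1)^336 = +1.

+1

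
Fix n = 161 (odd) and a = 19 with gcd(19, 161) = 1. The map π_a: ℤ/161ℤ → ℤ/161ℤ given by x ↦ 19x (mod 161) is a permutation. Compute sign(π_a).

Trace 39: π^k(39) = [39, 97, 72, 80, 71, 61, 32] for k=0..6.
π_19 has 5 disjoint cycles with lengths [66, 66, 22, 6, 1] on {0,…,160}.
n − c = 161 − 5 = 156; sign = (−1)^156 = +1.
Check: (19/161) = +1 by Zolotarev.

+1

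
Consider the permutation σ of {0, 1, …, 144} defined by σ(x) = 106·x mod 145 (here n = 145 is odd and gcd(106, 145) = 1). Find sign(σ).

Orbit of 1 under x↦106x: [1, 106, 71, 131, 111, 21, 51]… (length divides ord_145(106)).
The orbit structure of x ↦ 106x mod 145: 10 orbits of sizes [28, 28, 28, 28, 28, 1, 1, 1, 1, 1].
10 cycles on 145: each ℓ→(−1)^(ℓ−1), product (−1)^135 = -1.
Via Zolotarev, sign(π_{106}) = (106|145) = -1.

-1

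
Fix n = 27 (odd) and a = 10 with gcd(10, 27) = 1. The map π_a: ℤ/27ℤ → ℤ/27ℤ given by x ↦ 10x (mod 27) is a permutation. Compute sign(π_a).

Trace 1: π^k(1) = [1, 10, 19] for k=0..2.
15 cycles of lengths [3, 3, 3, 3, 3, 3, 1, 1, 1, 1, 1, 1, 1, 1, 1].
27 − 15 = 12 transpositions; sign(π) = (−1)^12 = +1.
(10|27)_J = +1 (Zolotarev's lemma cross-check).

+1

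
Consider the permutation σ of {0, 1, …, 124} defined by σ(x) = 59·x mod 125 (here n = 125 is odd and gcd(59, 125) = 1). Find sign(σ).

Orbit of 66 under x↦59x: [66, 19, 121, 14, 76, 109, 56]… (length divides ord_125(59)).
7 cycles of lengths [50, 50, 10, 10, 2, 2, 1].
sign(π) = (−1)^{n − #cycles} = (−1)^{125−7} = (−1)^118 = +1.
The Jacobi symbol (59|125) = +1 (Zolotarev) agrees.

+1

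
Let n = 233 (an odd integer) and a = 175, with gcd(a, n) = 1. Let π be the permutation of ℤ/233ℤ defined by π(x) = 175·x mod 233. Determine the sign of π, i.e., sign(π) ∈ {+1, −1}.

+1

Orbit of 64 under x↦175x: [64, 16, 4, 1, 175, 102, 142]… (length divides ord_233(175)).
9 cycles of lengths [29, 29, 29, 29, 29, 29, 29, 29, 1].
Σ(ℓ_i−1) = 233−9 = 224; sign = (−1)^224 = +1.
Via Zolotarev, sign(π_{175}) = (175|233) = +1.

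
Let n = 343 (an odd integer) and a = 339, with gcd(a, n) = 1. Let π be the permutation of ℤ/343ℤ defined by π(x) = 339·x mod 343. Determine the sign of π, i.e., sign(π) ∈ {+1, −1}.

Orbit of 297 under x↦339x: [297, 184, 293, 200, 229, 113, 234]… (length divides ord_343(339)).
Cycle type of π: 294 + 42 + 6 + 1; total 4 cycles.
With 4 cycles on 343 points, sign = (−1)^{343−4} = -1.
Check: (339/343) = -1 by Zolotarev.

-1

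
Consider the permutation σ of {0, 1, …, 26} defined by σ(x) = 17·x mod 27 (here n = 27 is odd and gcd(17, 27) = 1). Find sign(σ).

Orbit of 8 under x↦17x: [8, 1, 17, 19, 26, 10]… (length divides ord_27(17)).
The orbit structure of x ↦ 17x mod 27: 8 orbits of sizes [6, 6, 6, 2, 2, 2, 2, 1].
8 cycles on 27: each ℓ→(−1)^(ℓ−1), product (−1)^19 = -1.
The Jacobi symbol (17|27) = -1 (Zolotarev) agrees.

-1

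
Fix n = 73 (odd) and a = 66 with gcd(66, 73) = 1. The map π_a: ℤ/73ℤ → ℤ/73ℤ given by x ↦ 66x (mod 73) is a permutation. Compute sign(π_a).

Orbit of 70 under x↦66x: [70, 21, 72, 7, 24, 51, 8]… (length divides ord_73(66)).
π_66 has 4 disjoint cycles with lengths [24, 24, 24, 1] on {0,…,72}.
73 − 4 = 69 transpositions; sign(π) = (−1)^69 = -1.

-1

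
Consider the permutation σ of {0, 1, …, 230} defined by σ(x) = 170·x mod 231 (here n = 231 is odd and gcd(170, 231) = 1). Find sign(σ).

-1

Trace 4: π^k(4) = [4, 218, 100, 137, 190, 191, 130] for k=0..6.
The orbit structure of x ↦ 170x mod 231: 18 orbits of sizes [30, 30, 30, 30, 15, 15, 15, 15, 10, 10, 6, 6, 5, 5, 3, 3, 2, 1].
18 cycles on 231: each ℓ→(−1)^(ℓ−1), product (−1)^213 = -1.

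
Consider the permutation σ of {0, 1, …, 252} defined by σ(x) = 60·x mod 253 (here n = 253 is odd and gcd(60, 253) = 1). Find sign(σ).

Orbit of 14 under x↦60x: [14, 81, 53, 144, 38, 3, 180]… (length divides ord_253(60)).
π_60 has 6 disjoint cycles with lengths [110, 110, 22, 5, 5, 1] on {0,…,252}.
6 cycles on 253: each ℓ→(−1)^(ℓ−1), product (−1)^247 = -1.
(60|253)_J = -1 (Zolotarev's lemma cross-check).

-1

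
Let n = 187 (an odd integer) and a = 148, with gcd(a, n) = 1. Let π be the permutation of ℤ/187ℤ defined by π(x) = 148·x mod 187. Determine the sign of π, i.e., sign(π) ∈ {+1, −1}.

-1

Trace 100: π^k(100) = [100, 27, 69, 114, 42, 45, 115] for k=0..6.
Cycle type of π: 80×2 + 16 + 5×2 + 1; total 6 cycles.
sign(π) = (−1)^{n − #cycles} = (−1)^{187−6} = (−1)^181 = -1.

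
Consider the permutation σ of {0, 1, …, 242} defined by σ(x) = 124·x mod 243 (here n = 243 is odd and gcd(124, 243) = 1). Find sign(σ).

+1

Start at x=118: 118 → 52 → 130 → 82 → 205 → 148 → 127 → … (one orbit).
π_124 has 11 disjoint cycles with lengths [81, 81, 27, 27, 9, 9, 3, 3, 1, 1, 1] on {0,…,242}.
With 11 cycles on 243 points, sign = (−1)^{243−11} = +1.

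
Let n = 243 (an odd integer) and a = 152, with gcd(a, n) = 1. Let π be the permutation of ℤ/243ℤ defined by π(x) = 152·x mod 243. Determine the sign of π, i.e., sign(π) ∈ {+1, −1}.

Start at x=109: 109 → 44 → 127 → 107 → 226 → 89 → 163 → … (one orbit).
π_152 has 14 disjoint cycles with lengths [54, 54, 54, 18, 18, 18, 6, 6, 6, 2, 2, 2, 2, 1] on {0,…,242}.
sign(π) = (−1)^{n − #cycles} = (−1)^{243−14} = (−1)^229 = -1.

-1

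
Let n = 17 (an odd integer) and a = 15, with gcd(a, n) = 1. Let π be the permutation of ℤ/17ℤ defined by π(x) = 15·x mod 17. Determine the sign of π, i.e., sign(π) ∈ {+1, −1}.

Orbit of 4 under x↦15x: [4, 9, 16, 2, 13, 8, 1]… (length divides ord_17(15)).
3 cycles of lengths [8, 8, 1].
sign(π) = (−1)^{n − #cycles} = (−1)^{17−3} = (−1)^14 = +1.
The Jacobi symbol (15|17) = +1 (Zolotarev) agrees.

+1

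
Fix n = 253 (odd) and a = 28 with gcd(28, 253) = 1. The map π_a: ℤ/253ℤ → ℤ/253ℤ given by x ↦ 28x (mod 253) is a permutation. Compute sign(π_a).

Orbit of 129 under x↦28x: [129, 70, 189, 232, 171, 234, 227]… (length divides ord_253(28)).
Cycle type of π: 110×2 + 22 + 10 + 1; total 5 cycles.
sign(π) = (−1)^{n − #cycles} = (−1)^{253−5} = (−1)^248 = +1.
Via Zolotarev, sign(π_{28}) = (28|253) = +1.

+1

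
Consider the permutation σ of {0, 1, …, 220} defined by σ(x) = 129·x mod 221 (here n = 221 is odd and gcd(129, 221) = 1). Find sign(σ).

-1

Start at x=129: 129 → 66 → 116 → 157 → 142 → 196 → 90 → … (one orbit).
π_129 has 20 disjoint cycles with lengths [16, 16, 16, 16, 16, 16, 16, 16, 16, 16, 16, 16, 16, 2, 2, 2, 2, 2, 2, 1] on {0,…,220}.
sign(π) = (−1)^{n − #cycles} = (−1)^{221−20} = (−1)^201 = -1.
Via Zolotarev, sign(π_{129}) = (129|221) = -1.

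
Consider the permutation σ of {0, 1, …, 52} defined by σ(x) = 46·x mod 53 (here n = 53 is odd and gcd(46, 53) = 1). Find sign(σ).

+1

Orbit of 49 under x↦46x: [49, 28, 16, 47, 42, 24, 44]… (length divides ord_53(46)).
Decompose π into cycles: lengths [13, 13, 13, 13, 1] (5 cycles, including the fixed point 0).
With 5 cycles on 53 points, sign = (−1)^{53−5} = +1.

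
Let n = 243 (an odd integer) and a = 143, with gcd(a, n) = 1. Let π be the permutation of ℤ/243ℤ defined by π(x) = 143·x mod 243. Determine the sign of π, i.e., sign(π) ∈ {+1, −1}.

-1

Orbit of 1 under x↦143x: [1, 143, 37, 188, 154, 152, 109]… (length divides ord_243(143)).
Cycle type of π: 54×3 + 18×3 + 6×3 + 2×4 + 1; total 14 cycles.
14 cycles on 243: each ℓ→(−1)^(ℓ−1), product (−1)^229 = -1.
(143|243)_J = -1 (Zolotarev's lemma cross-check).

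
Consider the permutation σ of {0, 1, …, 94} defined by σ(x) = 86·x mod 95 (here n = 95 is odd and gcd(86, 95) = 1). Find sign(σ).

-1

Start at x=21: 21 → 1 → 86 → 81 → 31 → 6 → 41 → … (one orbit).
Cycle lengths of π_86 on ℤ/95ℤ: [18, 18, 18, 18, 18, 1, 1, 1, 1, 1]; 10 cycles in total.
95 − 10 = 85 transpositions; sign(π) = (−1)^85 = -1.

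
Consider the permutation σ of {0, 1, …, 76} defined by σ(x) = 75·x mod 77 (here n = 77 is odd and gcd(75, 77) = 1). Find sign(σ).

-1

Start at x=59: 59 → 36 → 5 → 67 → 20 → 37 → 3 → … (one orbit).
Decompose π into cycles: lengths [30, 30, 6, 5, 5, 1] (6 cycles, including the fixed point 0).
n − c = 77 − 6 = 71; sign = (−1)^71 = -1.
The Jacobi symbol (75|77) = -1 (Zolotarev) agrees.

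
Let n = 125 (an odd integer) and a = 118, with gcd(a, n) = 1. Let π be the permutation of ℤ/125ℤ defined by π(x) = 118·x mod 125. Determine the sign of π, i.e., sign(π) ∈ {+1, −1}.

Trace 51: π^k(51) = [51, 18, 124, 7, 76, 93, 99] for k=0..6.
Decompose π into cycles: lengths [20, 20, 20, 20, 20, 4, 4, 4, 4, 4, 4, 1] (12 cycles, including the fixed point 0).
sign(π) = (−1)^{n − #cycles} = (−1)^{125−12} = (−1)^113 = -1.
(118|125)_J = -1 (Zolotarev's lemma cross-check).

-1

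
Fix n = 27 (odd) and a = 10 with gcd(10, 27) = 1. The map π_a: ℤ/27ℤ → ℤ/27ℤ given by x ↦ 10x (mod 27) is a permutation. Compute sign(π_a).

Trace 1: π^k(1) = [1, 10, 19] for k=0..2.
Cycle lengths of π_10 on ℤ/27ℤ: [3, 3, 3, 3, 3, 3, 1, 1, 1, 1, 1, 1, 1, 1, 1]; 15 cycles in total.
27 − 15 = 12 transpositions; sign(π) = (−1)^12 = +1.

+1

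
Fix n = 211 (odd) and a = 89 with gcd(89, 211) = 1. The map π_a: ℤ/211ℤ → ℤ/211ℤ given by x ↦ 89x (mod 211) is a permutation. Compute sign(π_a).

-1

Trace 206: π^k(206) = [206, 188, 63, 121, 8, 79, 68] for k=0..6.
4 cycles of lengths [70, 70, 70, 1].
Σ(ℓ_i−1) = 211−4 = 207; sign = (−1)^207 = -1.
Via Zolotarev, sign(π_{89}) = (89|211) = -1.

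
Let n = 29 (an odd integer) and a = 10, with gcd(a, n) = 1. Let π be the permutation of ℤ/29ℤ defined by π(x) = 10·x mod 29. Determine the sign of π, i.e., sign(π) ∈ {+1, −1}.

-1

Start at x=25: 25 → 18 → 6 → 2 → 20 → 26 → 28 → … (one orbit).
Decompose π into cycles: lengths [28, 1] (2 cycles, including the fixed point 0).
With 2 cycles on 29 points, sign = (−1)^{29−2} = -1.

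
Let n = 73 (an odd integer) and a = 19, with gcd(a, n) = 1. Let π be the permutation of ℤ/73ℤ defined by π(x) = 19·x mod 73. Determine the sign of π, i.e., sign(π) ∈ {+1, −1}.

+1

Orbit of 4 under x↦19x: [4, 3, 57, 61, 64, 48, 36]… (length divides ord_73(19)).
Cycle type of π: 36×2 + 1; total 3 cycles.
Σ(ℓ_i−1) = 73−3 = 70; sign = (−1)^70 = +1.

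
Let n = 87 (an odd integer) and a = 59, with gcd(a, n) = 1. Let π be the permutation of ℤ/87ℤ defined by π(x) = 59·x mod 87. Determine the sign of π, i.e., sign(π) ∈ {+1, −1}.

Orbit of 59 under x↦59x: [59, 1]… (length divides ord_87(59)).
π_59 has 58 disjoint cycles with lengths [2, 2, 2, 2, 2, 2, 2, 2, 2, 2, 2, 2, 2, 2, 2, 2, 2, 2, 2, 2, 2, 2, 2, 2, 2, 2, 2, 2, 2, 1, 1, 1, 1, 1, 1, 1, 1, 1, 1, 1, 1, 1, 1, 1, 1, 1, 1, 1, 1, 1, 1, 1, 1, 1, 1, 1, 1, 1] on {0,…,86}.
Σ(ℓ_i−1) = 87−58 = 29; sign = (−1)^29 = -1.

-1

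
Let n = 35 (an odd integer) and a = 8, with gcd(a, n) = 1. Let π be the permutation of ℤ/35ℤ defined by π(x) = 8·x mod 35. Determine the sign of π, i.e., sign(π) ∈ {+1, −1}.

-1

Start at x=1: 1 → 8 → 29 → 22 → 1 (one orbit).
π_8 has 14 disjoint cycles with lengths [4, 4, 4, 4, 4, 4, 4, 1, 1, 1, 1, 1, 1, 1] on {0,…,34}.
35 − 14 = 21 transpositions; sign(π) = (−1)^21 = -1.
Via Zolotarev, sign(π_{8}) = (8|35) = -1.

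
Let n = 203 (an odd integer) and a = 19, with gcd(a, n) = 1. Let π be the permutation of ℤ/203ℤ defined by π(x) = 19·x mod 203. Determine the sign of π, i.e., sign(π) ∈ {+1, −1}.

Start at x=26: 26 → 88 → 48 → 100 → 73 → 169 → 166 → … (one orbit).
5 cycles of lengths [84, 84, 28, 6, 1].
203 − 5 = 198 transpositions; sign(π) = (−1)^198 = +1.
Check: (19/203) = +1 by Zolotarev.

+1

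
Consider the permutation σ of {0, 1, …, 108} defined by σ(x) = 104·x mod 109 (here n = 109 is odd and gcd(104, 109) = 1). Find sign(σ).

+1

Trace 15: π^k(15) = [15, 34, 48, 87, 1, 104, 25] for k=0..6.
Cycle lengths of π_104 on ℤ/109ℤ: [54, 54, 1]; 3 cycles in total.
sign(π) = (−1)^{n − #cycles} = (−1)^{109−3} = (−1)^106 = +1.
The Jacobi symbol (104|109) = +1 (Zolotarev) agrees.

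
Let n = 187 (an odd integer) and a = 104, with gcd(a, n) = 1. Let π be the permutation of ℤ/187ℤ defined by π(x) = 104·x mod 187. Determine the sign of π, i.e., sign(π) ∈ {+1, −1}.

+1

Start at x=42: 42 → 67 → 49 → 47 → 26 → 86 → 155 → … (one orbit).
Cycle type of π: 40×4 + 8×2 + 5×2 + 1; total 9 cycles.
sign(π) = (−1)^{n − #cycles} = (−1)^{187−9} = (−1)^178 = +1.
(104|187)_J = +1 (Zolotarev's lemma cross-check).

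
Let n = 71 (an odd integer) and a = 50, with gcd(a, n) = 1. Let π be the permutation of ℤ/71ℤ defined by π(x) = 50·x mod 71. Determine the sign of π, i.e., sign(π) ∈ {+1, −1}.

Trace 36: π^k(36) = [36, 25, 43, 20, 6, 16, 19] for k=0..6.
Decompose π into cycles: lengths [35, 35, 1] (3 cycles, including the fixed point 0).
Σ(ℓ_i−1) = 71−3 = 68; sign = (−1)^68 = +1.
Check: (50/71) = +1 by Zolotarev.

+1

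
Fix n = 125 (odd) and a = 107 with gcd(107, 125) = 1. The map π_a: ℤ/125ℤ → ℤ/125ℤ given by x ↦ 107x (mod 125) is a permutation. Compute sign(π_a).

-1

Orbit of 7 under x↦107x: [7, 124, 18, 51, 82, 24, 68]… (length divides ord_125(107)).
12 cycles of lengths [20, 20, 20, 20, 20, 4, 4, 4, 4, 4, 4, 1].
With 12 cycles on 125 points, sign = (−1)^{125−12} = -1.
Zolotarev: (107|125) = -1, matching the cycle-count sign.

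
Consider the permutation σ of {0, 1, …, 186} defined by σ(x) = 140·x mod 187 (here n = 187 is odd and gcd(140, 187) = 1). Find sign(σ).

Start at x=21: 21 → 135 → 13 → 137 → 106 → 67 → 30 → … (one orbit).
The orbit structure of x ↦ 140x mod 187: 14 orbits of sizes [20, 20, 20, 20, 20, 20, 20, 20, 10, 4, 4, 4, 4, 1].
187 − 14 = 173 transpositions; sign(π) = (−1)^173 = -1.

-1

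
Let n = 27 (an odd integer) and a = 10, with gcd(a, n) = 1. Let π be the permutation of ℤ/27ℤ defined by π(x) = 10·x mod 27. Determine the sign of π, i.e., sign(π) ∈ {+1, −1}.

+1

Start at x=19: 19 → 1 → 10 → 19 (one orbit).
Decompose π into cycles: lengths [3, 3, 3, 3, 3, 3, 1, 1, 1, 1, 1, 1, 1, 1, 1] (15 cycles, including the fixed point 0).
Σ(ℓ_i−1) = 27−15 = 12; sign = (−1)^12 = +1.
Zolotarev: (10|27) = +1, matching the cycle-count sign.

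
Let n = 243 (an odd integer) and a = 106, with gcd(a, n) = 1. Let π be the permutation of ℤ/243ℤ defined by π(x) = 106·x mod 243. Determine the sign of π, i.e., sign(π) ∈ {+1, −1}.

+1

Trace 73: π^k(73) = [73, 205, 103, 226, 142, 229, 217] for k=0..6.
π_106 has 11 disjoint cycles with lengths [81, 81, 27, 27, 9, 9, 3, 3, 1, 1, 1] on {0,…,242}.
Σ(ℓ_i−1) = 243−11 = 232; sign = (−1)^232 = +1.
Check: (106/243) = +1 by Zolotarev.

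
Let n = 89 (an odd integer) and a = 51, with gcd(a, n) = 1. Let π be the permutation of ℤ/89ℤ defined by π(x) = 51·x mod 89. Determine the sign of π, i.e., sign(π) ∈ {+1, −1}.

-1

Start at x=45: 45 → 70 → 10 → 65 → 22 → 54 → 84 → … (one orbit).
2 cycles of lengths [88, 1].
2 cycles on 89: each ℓ→(−1)^(ℓ−1), product (−1)^87 = -1.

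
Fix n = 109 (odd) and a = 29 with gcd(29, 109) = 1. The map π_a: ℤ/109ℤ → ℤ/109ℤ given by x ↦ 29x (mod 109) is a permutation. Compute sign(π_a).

Start at x=74: 74 → 75 → 104 → 73 → 46 → 26 → 100 → … (one orbit).
π_29 has 3 disjoint cycles with lengths [54, 54, 1] on {0,…,108}.
3 cycles on 109: each ℓ→(−1)^(ℓ−1), product (−1)^106 = +1.
(29|109)_J = +1 (Zolotarev's lemma cross-check).

+1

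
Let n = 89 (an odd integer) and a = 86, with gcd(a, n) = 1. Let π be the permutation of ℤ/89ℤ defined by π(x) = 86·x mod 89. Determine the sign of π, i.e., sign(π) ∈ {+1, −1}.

Start at x=28: 28 → 5 → 74 → 45 → 43 → 49 → 31 → … (one orbit).
2 cycles of lengths [88, 1].
With 2 cycles on 89 points, sign = (−1)^{89−2} = -1.

-1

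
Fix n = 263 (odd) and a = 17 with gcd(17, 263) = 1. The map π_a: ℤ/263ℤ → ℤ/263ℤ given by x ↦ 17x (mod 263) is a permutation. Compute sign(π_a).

+1

Trace 222: π^k(222) = [222, 92, 249, 25, 162, 124, 4] for k=0..6.
The orbit structure of x ↦ 17x mod 263: 3 orbits of sizes [131, 131, 1].
3 cycles on 263: each ℓ→(−1)^(ℓ−1), product (−1)^260 = +1.
The Jacobi symbol (17|263) = +1 (Zolotarev) agrees.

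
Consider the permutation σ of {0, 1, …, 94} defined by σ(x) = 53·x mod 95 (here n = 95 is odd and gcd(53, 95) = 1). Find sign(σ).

+1

Start at x=48: 48 → 74 → 27 → 6 → 33 → 39 → 72 → … (one orbit).
Cycle lengths of π_53 on ℤ/95ℤ: [36, 36, 18, 4, 1]; 5 cycles in total.
5 cycles on 95: each ℓ→(−1)^(ℓ−1), product (−1)^90 = +1.
The Jacobi symbol (53|95) = +1 (Zolotarev) agrees.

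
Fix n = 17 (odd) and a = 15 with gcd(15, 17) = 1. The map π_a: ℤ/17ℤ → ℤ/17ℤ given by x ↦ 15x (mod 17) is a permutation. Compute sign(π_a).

+1

Orbit of 13 under x↦15x: [13, 8, 1, 15, 4, 9, 16]… (length divides ord_17(15)).
Cycle type of π: 8×2 + 1; total 3 cycles.
sign(π) = (−1)^{n − #cycles} = (−1)^{17−3} = (−1)^14 = +1.
Via Zolotarev, sign(π_{15}) = (15|17) = +1.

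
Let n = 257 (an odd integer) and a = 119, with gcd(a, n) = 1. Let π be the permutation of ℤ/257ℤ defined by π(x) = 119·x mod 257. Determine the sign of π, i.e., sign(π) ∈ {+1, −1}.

Start at x=159: 159 → 160 → 22 → 48 → 58 → 220 → 223 → … (one orbit).
Cycle lengths of π_119 on ℤ/257ℤ: [256, 1]; 2 cycles in total.
2 cycles on 257: each ℓ→(−1)^(ℓ−1), product (−1)^255 = -1.
Check: (119/257) = -1 by Zolotarev.

-1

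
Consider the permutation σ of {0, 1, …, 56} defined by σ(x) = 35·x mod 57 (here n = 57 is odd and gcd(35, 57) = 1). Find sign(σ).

-1

Trace 23: π^k(23) = [23, 7, 17, 25, 20, 16, 47] for k=0..6.
6 cycles of lengths [18, 18, 9, 9, 2, 1].
With 6 cycles on 57 points, sign = (−1)^{57−6} = -1.
(35|57)_J = -1 (Zolotarev's lemma cross-check).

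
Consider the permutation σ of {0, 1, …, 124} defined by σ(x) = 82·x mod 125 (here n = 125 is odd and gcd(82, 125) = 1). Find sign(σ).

-1

Start at x=124: 124 → 43 → 26 → 7 → 74 → 68 → 76 → … (one orbit).
Cycle type of π: 20×5 + 4×6 + 1; total 12 cycles.
sign(π) = (−1)^{n − #cycles} = (−1)^{125−12} = (−1)^113 = -1.
Check: (82/125) = -1 by Zolotarev.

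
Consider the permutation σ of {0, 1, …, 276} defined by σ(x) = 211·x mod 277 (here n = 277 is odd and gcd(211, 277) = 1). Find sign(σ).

+1

Start at x=27: 27 → 157 → 164 → 256 → 1 → 211 → 201 → … (one orbit).
π_211 has 13 disjoint cycles with lengths [23, 23, 23, 23, 23, 23, 23, 23, 23, 23, 23, 23, 1] on {0,…,276}.
sign(π) = (−1)^{n − #cycles} = (−1)^{277−13} = (−1)^264 = +1.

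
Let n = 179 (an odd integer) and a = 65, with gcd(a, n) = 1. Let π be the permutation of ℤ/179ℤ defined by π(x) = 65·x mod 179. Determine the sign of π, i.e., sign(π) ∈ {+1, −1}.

Orbit of 146 under x↦65x: [146, 3, 16, 145, 117, 87, 106]… (length divides ord_179(65)).
The orbit structure of x ↦ 65x mod 179: 3 orbits of sizes [89, 89, 1].
n − c = 179 − 3 = 176; sign = (−1)^176 = +1.
The Jacobi symbol (65|179) = +1 (Zolotarev) agrees.

+1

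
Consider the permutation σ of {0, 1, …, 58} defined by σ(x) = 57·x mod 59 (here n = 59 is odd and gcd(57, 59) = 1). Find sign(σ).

+1

Trace 16: π^k(16) = [16, 27, 5, 49, 20, 19, 21] for k=0..6.
Cycle type of π: 29×2 + 1; total 3 cycles.
59 − 3 = 56 transpositions; sign(π) = (−1)^56 = +1.
(57|59)_J = +1 (Zolotarev's lemma cross-check).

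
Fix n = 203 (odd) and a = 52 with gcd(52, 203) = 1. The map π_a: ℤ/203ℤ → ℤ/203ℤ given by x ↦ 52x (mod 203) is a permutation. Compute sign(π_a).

-1

Trace 81: π^k(81) = [81, 152, 190, 136, 170, 111, 88] for k=0..6.
Decompose π into cycles: lengths [42, 42, 42, 42, 7, 7, 7, 7, 6, 1] (10 cycles, including the fixed point 0).
sign(π) = (−1)^{n − #cycles} = (−1)^{203−10} = (−1)^193 = -1.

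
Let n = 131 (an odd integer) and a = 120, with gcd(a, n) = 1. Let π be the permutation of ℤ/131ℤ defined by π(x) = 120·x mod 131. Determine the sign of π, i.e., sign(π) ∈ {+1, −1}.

Orbit of 86 under x↦120x: [86, 102, 57, 28, 85, 113, 67]… (length divides ord_131(120)).
Cycle lengths of π_120 on ℤ/131ℤ: [130, 1]; 2 cycles in total.
With 2 cycles on 131 points, sign = (−1)^{131−2} = -1.

-1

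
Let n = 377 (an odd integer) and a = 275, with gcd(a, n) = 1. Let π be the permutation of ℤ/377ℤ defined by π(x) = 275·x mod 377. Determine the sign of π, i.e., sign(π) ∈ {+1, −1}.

Trace 304: π^k(304) = [304, 283, 163, 339, 106, 121, 99] for k=0..6.
Decompose π into cycles: lengths [84, 84, 84, 84, 28, 12, 1] (7 cycles, including the fixed point 0).
With 7 cycles on 377 points, sign = (−1)^{377−7} = +1.

+1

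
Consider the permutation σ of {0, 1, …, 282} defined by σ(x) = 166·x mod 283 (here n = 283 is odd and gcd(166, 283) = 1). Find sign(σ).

Orbit of 250 under x↦166x: [250, 182, 214, 149, 113, 80, 262]… (length divides ord_283(166)).
Cycle lengths of π_166 on ℤ/283ℤ: [282, 1]; 2 cycles in total.
283 − 2 = 281 transpositions; sign(π) = (−1)^281 = -1.

-1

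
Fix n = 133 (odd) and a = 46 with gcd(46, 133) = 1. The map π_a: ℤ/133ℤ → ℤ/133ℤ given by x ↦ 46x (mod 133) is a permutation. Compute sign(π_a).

-1

Start at x=121: 121 → 113 → 11 → 107 → 1 → 46 → 121 (one orbit).
Cycle type of π: 6×21 + 3×2 + 1; total 24 cycles.
24 cycles on 133: each ℓ→(−1)^(ℓ−1), product (−1)^109 = -1.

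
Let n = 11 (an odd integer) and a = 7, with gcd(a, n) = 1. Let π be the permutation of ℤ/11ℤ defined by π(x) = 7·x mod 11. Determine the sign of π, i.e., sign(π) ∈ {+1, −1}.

Start at x=1: 1 → 7 → 5 → 2 → 3 → 10 → 4 → … (one orbit).
Cycle lengths of π_7 on ℤ/11ℤ: [10, 1]; 2 cycles in total.
sign(π) = (−1)^{n − #cycles} = (−1)^{11−2} = (−1)^9 = -1.
The Jacobi symbol (7|11) = -1 (Zolotarev) agrees.

-1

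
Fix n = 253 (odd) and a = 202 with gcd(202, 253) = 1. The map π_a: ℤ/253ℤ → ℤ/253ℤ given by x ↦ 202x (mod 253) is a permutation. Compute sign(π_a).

Start at x=93: 93 → 64 → 25 → 243 → 4 → 49 → 31 → … (one orbit).
Cycle type of π: 55×4 + 11×2 + 5×2 + 1; total 9 cycles.
n − c = 253 − 9 = 244; sign = (−1)^244 = +1.

+1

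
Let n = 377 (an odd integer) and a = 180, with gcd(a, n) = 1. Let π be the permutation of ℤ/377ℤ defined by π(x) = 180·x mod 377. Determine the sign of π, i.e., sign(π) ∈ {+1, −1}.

Start at x=81: 81 → 254 → 103 → 67 → 373 → 34 → 88 → … (one orbit).
Decompose π into cycles: lengths [84, 84, 84, 84, 14, 14, 12, 1] (8 cycles, including the fixed point 0).
n − c = 377 − 8 = 369; sign = (−1)^369 = -1.

-1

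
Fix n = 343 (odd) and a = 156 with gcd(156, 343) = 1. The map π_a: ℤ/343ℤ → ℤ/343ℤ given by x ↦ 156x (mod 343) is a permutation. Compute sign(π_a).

+1

Orbit of 193 under x↦156x: [193, 267, 149, 263, 211, 331, 186]… (length divides ord_343(156)).
Cycle lengths of π_156 on ℤ/343ℤ: [147, 147, 21, 21, 3, 3, 1]; 7 cycles in total.
n − c = 343 − 7 = 336; sign = (−1)^336 = +1.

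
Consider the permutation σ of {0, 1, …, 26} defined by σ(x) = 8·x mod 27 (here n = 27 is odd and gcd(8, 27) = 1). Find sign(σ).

-1

Trace 17: π^k(17) = [17, 1, 8, 10, 26, 19] for k=0..5.
8 cycles of lengths [6, 6, 6, 2, 2, 2, 2, 1].
sign(π) = (−1)^{n − #cycles} = (−1)^{27−8} = (−1)^19 = -1.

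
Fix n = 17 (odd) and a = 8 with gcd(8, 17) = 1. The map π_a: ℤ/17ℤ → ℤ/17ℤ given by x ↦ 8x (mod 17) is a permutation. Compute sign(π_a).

+1

Start at x=1: 1 → 8 → 13 → 2 → 16 → 9 → 4 → … (one orbit).
3 cycles of lengths [8, 8, 1].
17 − 3 = 14 transpositions; sign(π) = (−1)^14 = +1.
(8|17)_J = +1 (Zolotarev's lemma cross-check).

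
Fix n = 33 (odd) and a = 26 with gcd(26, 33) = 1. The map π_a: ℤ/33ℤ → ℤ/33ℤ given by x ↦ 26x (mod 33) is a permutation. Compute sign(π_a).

Trace 20: π^k(20) = [20, 25, 23, 4, 5, 31, 14] for k=0..6.
Cycle type of π: 10×2 + 5×2 + 2 + 1; total 6 cycles.
n − c = 33 − 6 = 27; sign = (−1)^27 = -1.

-1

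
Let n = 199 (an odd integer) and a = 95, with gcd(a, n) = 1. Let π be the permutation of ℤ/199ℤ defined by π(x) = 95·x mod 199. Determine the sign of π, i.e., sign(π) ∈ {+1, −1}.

-1

Trace 41: π^k(41) = [41, 114, 84, 20, 109, 7, 68] for k=0..6.
Cycle lengths of π_95 on ℤ/199ℤ: [198, 1]; 2 cycles in total.
2 cycles on 199: each ℓ→(−1)^(ℓ−1), product (−1)^197 = -1.
Via Zolotarev, sign(π_{95}) = (95|199) = -1.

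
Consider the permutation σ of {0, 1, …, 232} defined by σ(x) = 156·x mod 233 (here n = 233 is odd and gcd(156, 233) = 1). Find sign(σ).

-1

Start at x=108: 108 → 72 → 48 → 32 → 99 → 66 → 44 → … (one orbit).
The orbit structure of x ↦ 156x mod 233: 2 orbits of sizes [232, 1].
With 2 cycles on 233 points, sign = (−1)^{233−2} = -1.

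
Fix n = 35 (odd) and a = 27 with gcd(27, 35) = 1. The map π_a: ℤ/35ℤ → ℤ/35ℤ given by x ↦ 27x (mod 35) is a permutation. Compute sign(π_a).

+1

Trace 13: π^k(13) = [13, 1, 27, 29] for k=0..3.
Cycle lengths of π_27 on ℤ/35ℤ: [4, 4, 4, 4, 4, 4, 4, 2, 2, 2, 1]; 11 cycles in total.
With 11 cycles on 35 points, sign = (−1)^{35−11} = +1.
The Jacobi symbol (27|35) = +1 (Zolotarev) agrees.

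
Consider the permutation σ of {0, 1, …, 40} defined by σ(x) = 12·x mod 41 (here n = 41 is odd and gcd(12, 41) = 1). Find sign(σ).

-1

Orbit of 35 under x↦12x: [35, 10, 38, 5, 19, 23, 30]… (length divides ord_41(12)).
2 cycles of lengths [40, 1].
With 2 cycles on 41 points, sign = (−1)^{41−2} = -1.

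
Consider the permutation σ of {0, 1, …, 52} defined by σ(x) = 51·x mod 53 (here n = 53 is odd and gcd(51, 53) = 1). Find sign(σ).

-1

Start at x=12: 12 → 29 → 48 → 10 → 33 → 40 → 26 → … (one orbit).
Cycle type of π: 52 + 1; total 2 cycles.
2 cycles on 53: each ℓ→(−1)^(ℓ−1), product (−1)^51 = -1.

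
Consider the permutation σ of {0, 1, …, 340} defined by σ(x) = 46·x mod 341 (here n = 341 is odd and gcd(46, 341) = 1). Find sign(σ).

Orbit of 215 under x↦46x: [215, 1, 46, 70, 151, 126, 340]… (length divides ord_341(46)).
Cycle lengths of π_46 on ℤ/341ℤ: [10, 10, 10, 10, 10, 10, 10, 10, 10, 10, 10, 10, 10, 10, 10, 10, 10, 10, 10, 10, 10, 10, 10, 10, 10, 10, 10, 10, 10, 10, 10, 10, 10, 10, 1]; 35 cycles in total.
35 cycles on 341: each ℓ→(−1)^(ℓ−1), product (−1)^306 = +1.
(46|341)_J = +1 (Zolotarev's lemma cross-check).

+1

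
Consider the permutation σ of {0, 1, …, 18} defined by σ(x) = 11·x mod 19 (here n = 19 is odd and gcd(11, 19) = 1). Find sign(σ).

+1

Orbit of 7 under x↦11x: [7, 1, 11]… (length divides ord_19(11)).
π_11 has 7 disjoint cycles with lengths [3, 3, 3, 3, 3, 3, 1] on {0,…,18}.
sign(π) = (−1)^{n − #cycles} = (−1)^{19−7} = (−1)^12 = +1.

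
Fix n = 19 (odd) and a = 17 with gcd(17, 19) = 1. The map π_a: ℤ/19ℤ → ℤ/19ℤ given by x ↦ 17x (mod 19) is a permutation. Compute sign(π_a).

Trace 4: π^k(4) = [4, 11, 16, 6, 7, 5, 9] for k=0..6.
Decompose π into cycles: lengths [9, 9, 1] (3 cycles, including the fixed point 0).
sign(π) = (−1)^{n − #cycles} = (−1)^{19−3} = (−1)^16 = +1.
Via Zolotarev, sign(π_{17}) = (17|19) = +1.

+1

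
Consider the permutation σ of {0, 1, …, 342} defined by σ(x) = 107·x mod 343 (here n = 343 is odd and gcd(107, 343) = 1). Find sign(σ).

Orbit of 25 under x↦107x: [25, 274, 163, 291, 267, 100, 67]… (length divides ord_343(107)).
π_107 has 7 disjoint cycles with lengths [147, 147, 21, 21, 3, 3, 1] on {0,…,342}.
sign(π) = (−1)^{n − #cycles} = (−1)^{343−7} = (−1)^336 = +1.
Zolotarev: (107|343) = +1, matching the cycle-count sign.

+1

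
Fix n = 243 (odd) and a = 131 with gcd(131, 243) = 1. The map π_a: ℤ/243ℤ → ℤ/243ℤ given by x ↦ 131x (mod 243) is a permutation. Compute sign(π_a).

Trace 8: π^k(8) = [8, 76, 236, 55, 158, 43, 44] for k=0..6.
Cycle type of π: 162 + 54 + 18 + 6 + 2 + 1; total 6 cycles.
243 − 6 = 237 transpositions; sign(π) = (−1)^237 = -1.

-1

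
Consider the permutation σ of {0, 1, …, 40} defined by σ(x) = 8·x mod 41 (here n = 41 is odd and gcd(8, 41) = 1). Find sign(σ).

Orbit of 40 under x↦8x: [40, 33, 18, 21, 4, 32, 10]… (length divides ord_41(8)).
π_8 has 3 disjoint cycles with lengths [20, 20, 1] on {0,…,40}.
n − c = 41 − 3 = 38; sign = (−1)^38 = +1.

+1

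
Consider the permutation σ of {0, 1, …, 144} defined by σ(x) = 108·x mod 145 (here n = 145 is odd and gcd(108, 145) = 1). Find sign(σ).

+1

Orbit of 3 under x↦108x: [3, 34, 47, 1, 108, 64, 97]… (length divides ord_145(108)).
Cycle lengths of π_108 on ℤ/145ℤ: [28, 28, 28, 28, 28, 4, 1]; 7 cycles in total.
Σ(ℓ_i−1) = 145−7 = 138; sign = (−1)^138 = +1.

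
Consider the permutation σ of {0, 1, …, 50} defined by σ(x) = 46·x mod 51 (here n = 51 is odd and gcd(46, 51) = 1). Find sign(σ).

-1

Start at x=43: 43 → 40 → 4 → 31 → 49 → 10 → 1 → … (one orbit).
Cycle lengths of π_46 on ℤ/51ℤ: [16, 16, 16, 1, 1, 1]; 6 cycles in total.
51 − 6 = 45 transpositions; sign(π) = (−1)^45 = -1.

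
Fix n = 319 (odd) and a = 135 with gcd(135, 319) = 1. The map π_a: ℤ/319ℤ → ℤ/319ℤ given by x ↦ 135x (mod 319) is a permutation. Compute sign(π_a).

Orbit of 295 under x↦135x: [295, 269, 268, 133, 91, 163, 313]… (length divides ord_319(135)).
Cycle type of π: 140×2 + 28 + 5×2 + 1; total 6 cycles.
319 − 6 = 313 transpositions; sign(π) = (−1)^313 = -1.
Via Zolotarev, sign(π_{135}) = (135|319) = -1.

-1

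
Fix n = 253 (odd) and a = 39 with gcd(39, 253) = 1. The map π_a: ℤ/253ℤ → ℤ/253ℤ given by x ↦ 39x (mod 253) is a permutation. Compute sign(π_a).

-1

Trace 52: π^k(52) = [52, 4, 156, 12, 215, 36, 139] for k=0..6.
6 cycles of lengths [110, 110, 11, 11, 10, 1].
sign(π) = (−1)^{n − #cycles} = (−1)^{253−6} = (−1)^247 = -1.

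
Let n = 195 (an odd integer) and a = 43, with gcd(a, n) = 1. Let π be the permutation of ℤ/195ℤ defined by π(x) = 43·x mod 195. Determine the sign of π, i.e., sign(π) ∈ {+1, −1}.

-1

Start at x=61: 61 → 88 → 79 → 82 → 16 → 103 → 139 → … (one orbit).
Decompose π into cycles: lengths [12, 12, 12, 12, 12, 12, 12, 12, 12, 12, 12, 12, 6, 6, 6, 6, 6, 6, 4, 4, 4, 1, 1, 1] (24 cycles, including the fixed point 0).
24 cycles on 195: each ℓ→(−1)^(ℓ−1), product (−1)^171 = -1.
The Jacobi symbol (43|195) = -1 (Zolotarev) agrees.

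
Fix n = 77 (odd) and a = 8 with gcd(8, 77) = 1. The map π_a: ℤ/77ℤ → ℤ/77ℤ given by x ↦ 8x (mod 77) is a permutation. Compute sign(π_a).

Start at x=57: 57 → 71 → 29 → 1 → 8 → 64 → 50 → … (one orbit).
The orbit structure of x ↦ 8x mod 77: 14 orbits of sizes [10, 10, 10, 10, 10, 10, 10, 1, 1, 1, 1, 1, 1, 1].
Σ(ℓ_i−1) = 77−14 = 63; sign = (−1)^63 = -1.
Check: (8/77) = -1 by Zolotarev.

-1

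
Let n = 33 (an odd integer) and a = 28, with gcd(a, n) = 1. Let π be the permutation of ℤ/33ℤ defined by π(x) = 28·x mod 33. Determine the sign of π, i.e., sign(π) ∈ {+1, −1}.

Trace 25: π^k(25) = [25, 7, 31, 10, 16, 19, 4] for k=0..6.
6 cycles of lengths [10, 10, 10, 1, 1, 1].
With 6 cycles on 33 points, sign = (−1)^{33−6} = -1.

-1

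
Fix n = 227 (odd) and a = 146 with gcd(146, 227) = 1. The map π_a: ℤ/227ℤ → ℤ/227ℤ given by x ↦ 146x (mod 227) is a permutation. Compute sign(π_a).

-1

Trace 21: π^k(21) = [21, 115, 219, 194, 176, 45, 214] for k=0..6.
2 cycles of lengths [226, 1].
n − c = 227 − 2 = 225; sign = (−1)^225 = -1.
(146|227)_J = -1 (Zolotarev's lemma cross-check).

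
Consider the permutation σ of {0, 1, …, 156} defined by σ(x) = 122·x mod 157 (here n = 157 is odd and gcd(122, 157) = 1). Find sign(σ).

Orbit of 117 under x↦122x: [117, 144, 141, 89, 25, 67, 10]… (length divides ord_157(122)).
Cycle lengths of π_122 on ℤ/157ℤ: [78, 78, 1]; 3 cycles in total.
With 3 cycles on 157 points, sign = (−1)^{157−3} = +1.

+1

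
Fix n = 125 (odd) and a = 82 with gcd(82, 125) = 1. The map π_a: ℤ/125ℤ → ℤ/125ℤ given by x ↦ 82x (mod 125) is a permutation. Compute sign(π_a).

Orbit of 68 under x↦82x: [68, 76, 107, 24, 93, 1, 82]… (length divides ord_125(82)).
π_82 has 12 disjoint cycles with lengths [20, 20, 20, 20, 20, 4, 4, 4, 4, 4, 4, 1] on {0,…,124}.
With 12 cycles on 125 points, sign = (−1)^{125−12} = -1.

-1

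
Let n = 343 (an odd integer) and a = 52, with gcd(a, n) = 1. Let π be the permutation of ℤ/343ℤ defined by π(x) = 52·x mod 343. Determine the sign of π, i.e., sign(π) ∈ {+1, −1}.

Orbit of 265 under x↦52x: [265, 60, 33, 1, 52, 303, 321]… (length divides ord_343(52)).
Decompose π into cycles: lengths [294, 42, 6, 1] (4 cycles, including the fixed point 0).
n − c = 343 − 4 = 339; sign = (−1)^339 = -1.

-1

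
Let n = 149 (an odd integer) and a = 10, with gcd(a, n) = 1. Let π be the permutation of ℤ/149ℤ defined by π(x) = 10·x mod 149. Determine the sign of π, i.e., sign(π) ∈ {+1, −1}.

Trace 46: π^k(46) = [46, 13, 130, 108, 37, 72, 124] for k=0..6.
Cycle lengths of π_10 on ℤ/149ℤ: [148, 1]; 2 cycles in total.
n − c = 149 − 2 = 147; sign = (−1)^147 = -1.
Zolotarev: (10|149) = -1, matching the cycle-count sign.

-1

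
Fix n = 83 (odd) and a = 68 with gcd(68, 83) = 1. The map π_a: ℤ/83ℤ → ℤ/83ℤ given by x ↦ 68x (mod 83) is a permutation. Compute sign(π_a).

Trace 61: π^k(61) = [61, 81, 30, 48, 27, 10, 16] for k=0..6.
Decompose π into cycles: lengths [41, 41, 1] (3 cycles, including the fixed point 0).
83 − 3 = 80 transpositions; sign(π) = (−1)^80 = +1.

+1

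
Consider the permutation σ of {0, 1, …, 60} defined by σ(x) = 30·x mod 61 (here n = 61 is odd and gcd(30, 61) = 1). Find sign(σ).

-1

Orbit of 33 under x↦30x: [33, 14, 54, 34, 44, 39, 11]… (length divides ord_61(30)).
Cycle lengths of π_30 on ℤ/61ℤ: [60, 1]; 2 cycles in total.
Σ(ℓ_i−1) = 61−2 = 59; sign = (−1)^59 = -1.
Via Zolotarev, sign(π_{30}) = (30|61) = -1.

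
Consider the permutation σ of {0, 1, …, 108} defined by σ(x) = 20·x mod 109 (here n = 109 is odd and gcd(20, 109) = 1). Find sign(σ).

+1

Start at x=21: 21 → 93 → 7 → 31 → 75 → 83 → 25 → … (one orbit).
Cycle lengths of π_20 on ℤ/109ℤ: [54, 54, 1]; 3 cycles in total.
With 3 cycles on 109 points, sign = (−1)^{109−3} = +1.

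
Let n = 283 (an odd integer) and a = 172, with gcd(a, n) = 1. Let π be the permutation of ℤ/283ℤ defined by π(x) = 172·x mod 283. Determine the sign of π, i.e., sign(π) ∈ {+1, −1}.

-1

Trace 219: π^k(219) = [219, 29, 177, 163, 19, 155, 58] for k=0..6.
π_172 has 4 disjoint cycles with lengths [94, 94, 94, 1] on {0,…,282}.
n − c = 283 − 4 = 279; sign = (−1)^279 = -1.
Zolotarev: (172|283) = -1, matching the cycle-count sign.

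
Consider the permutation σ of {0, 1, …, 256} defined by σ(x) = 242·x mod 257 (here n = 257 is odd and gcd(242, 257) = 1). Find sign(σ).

Start at x=34: 34 → 4 → 197 → 129 → 121 → 241 → 240 → … (one orbit).
Cycle lengths of π_242 on ℤ/257ℤ: [32, 32, 32, 32, 32, 32, 32, 32, 1]; 9 cycles in total.
257 − 9 = 248 transpositions; sign(π) = (−1)^248 = +1.
Check: (242/257) = +1 by Zolotarev.

+1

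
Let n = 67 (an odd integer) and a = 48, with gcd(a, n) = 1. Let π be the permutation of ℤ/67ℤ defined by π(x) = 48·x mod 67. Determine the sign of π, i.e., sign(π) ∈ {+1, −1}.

Start at x=33: 33 → 43 → 54 → 46 → 64 → 57 → 56 → … (one orbit).
The orbit structure of x ↦ 48x mod 67: 2 orbits of sizes [66, 1].
2 cycles on 67: each ℓ→(−1)^(ℓ−1), product (−1)^65 = -1.

-1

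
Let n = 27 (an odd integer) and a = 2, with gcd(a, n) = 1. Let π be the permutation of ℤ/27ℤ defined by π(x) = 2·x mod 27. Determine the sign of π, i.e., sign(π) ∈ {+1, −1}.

-1

Start at x=4: 4 → 8 → 16 → 5 → 10 → 20 → 13 → … (one orbit).
Cycle lengths of π_2 on ℤ/27ℤ: [18, 6, 2, 1]; 4 cycles in total.
Σ(ℓ_i−1) = 27−4 = 23; sign = (−1)^23 = -1.
The Jacobi symbol (2|27) = -1 (Zolotarev) agrees.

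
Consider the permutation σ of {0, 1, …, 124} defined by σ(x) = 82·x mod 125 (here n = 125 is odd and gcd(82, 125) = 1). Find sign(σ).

-1

Trace 82: π^k(82) = [82, 99, 118, 51, 57, 49, 18] for k=0..6.
Cycle lengths of π_82 on ℤ/125ℤ: [20, 20, 20, 20, 20, 4, 4, 4, 4, 4, 4, 1]; 12 cycles in total.
n − c = 125 − 12 = 113; sign = (−1)^113 = -1.
Check: (82/125) = -1 by Zolotarev.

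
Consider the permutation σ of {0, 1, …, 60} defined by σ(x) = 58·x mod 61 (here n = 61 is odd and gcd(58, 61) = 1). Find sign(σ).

Start at x=58: 58 → 9 → 34 → 20 → 1 → 58 (one orbit).
Cycle lengths of π_58 on ℤ/61ℤ: [5, 5, 5, 5, 5, 5, 5, 5, 5, 5, 5, 5, 1]; 13 cycles in total.
n − c = 61 − 13 = 48; sign = (−1)^48 = +1.
The Jacobi symbol (58|61) = +1 (Zolotarev) agrees.

+1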